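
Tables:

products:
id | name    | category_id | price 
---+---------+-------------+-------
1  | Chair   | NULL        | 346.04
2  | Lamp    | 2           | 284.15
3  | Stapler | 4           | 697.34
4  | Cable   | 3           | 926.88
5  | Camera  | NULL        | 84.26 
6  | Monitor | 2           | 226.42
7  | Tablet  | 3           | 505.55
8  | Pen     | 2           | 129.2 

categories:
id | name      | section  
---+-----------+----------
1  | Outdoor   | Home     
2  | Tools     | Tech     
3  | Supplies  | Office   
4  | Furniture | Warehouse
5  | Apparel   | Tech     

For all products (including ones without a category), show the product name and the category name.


LEFT JOIN keeps every row from products (the left table); where category_id has no match in categories, the category columns become NULL. Walk through each product:
  - product 1 (Chair): category_id=NULL, no match -> kept with NULL
  - product 2 (Lamp): category_id=2 -> matches Tools
  - product 3 (Stapler): category_id=4 -> matches Furniture
  - product 4 (Cable): category_id=3 -> matches Supplies
  - product 5 (Camera): category_id=NULL, no match -> kept with NULL
  - product 6 (Monitor): category_id=2 -> matches Tools
  - product 7 (Tablet): category_id=3 -> matches Supplies
  - product 8 (Pen): category_id=2 -> matches Tools
All 8 rows appear; 2 have NULL category.

SQL:
SELECT a.name, b.name AS category
FROM products a
LEFT JOIN categories b ON a.category_id = b.id

Result:
name    | category 
--------+----------
Chair   | NULL     
Lamp    | Tools    
Stapler | Furniture
Cable   | Supplies 
Camera  | NULL     
Monitor | Tools    
Tablet  | Supplies 
Pen     | Tools    


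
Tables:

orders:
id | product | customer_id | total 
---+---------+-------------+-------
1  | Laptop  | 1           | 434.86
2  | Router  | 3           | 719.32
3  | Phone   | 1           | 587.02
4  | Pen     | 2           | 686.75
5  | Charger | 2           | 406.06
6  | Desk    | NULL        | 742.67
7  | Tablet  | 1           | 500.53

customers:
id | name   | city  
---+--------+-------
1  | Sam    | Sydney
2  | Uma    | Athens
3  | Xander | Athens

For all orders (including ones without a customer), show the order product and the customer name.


LEFT JOIN keeps every row from orders (the left table); where customer_id has no match in customers, the customer columns become NULL. Walk through each order:
  - order 1 (Laptop): customer_id=1 -> matches Sam
  - order 2 (Router): customer_id=3 -> matches Xander
  - order 3 (Phone): customer_id=1 -> matches Sam
  - order 4 (Pen): customer_id=2 -> matches Uma
  - order 5 (Charger): customer_id=2 -> matches Uma
  - order 6 (Desk): customer_id=NULL, no match -> kept with NULL
  - order 7 (Tablet): customer_id=1 -> matches Sam
All 7 rows appear; 1 has NULL customer.

SQL:
SELECT a.product, b.name AS customer
FROM orders a
LEFT JOIN customers b ON a.customer_id = b.id

Result:
product | customer
--------+---------
Laptop  | Sam     
Router  | Xander  
Phone   | Sam     
Pen     | Uma     
Charger | Uma     
Desk    | NULL    
Tablet  | Sam     


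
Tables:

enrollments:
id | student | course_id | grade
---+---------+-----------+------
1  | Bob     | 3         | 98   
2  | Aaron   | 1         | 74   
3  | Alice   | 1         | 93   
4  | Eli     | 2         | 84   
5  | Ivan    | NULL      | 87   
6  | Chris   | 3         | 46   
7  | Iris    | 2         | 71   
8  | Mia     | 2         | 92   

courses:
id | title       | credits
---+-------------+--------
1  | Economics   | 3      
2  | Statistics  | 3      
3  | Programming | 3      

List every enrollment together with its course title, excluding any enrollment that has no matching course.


INNER JOIN keeps only enrollments rows whose course_id matches an id in courses. Walk through each enrollment:
  - enrollment 1 (Bob): course_id=3 -> matches Programming
  - enrollment 2 (Aaron): course_id=1 -> matches Economics
  - enrollment 3 (Alice): course_id=1 -> matches Economics
  - enrollment 4 (Eli): course_id=2 -> matches Statistics
  - enrollment 5 (Ivan): course_id=NULL, no match -> dropped
  - enrollment 6 (Chris): course_id=3 -> matches Programming
  - enrollment 7 (Iris): course_id=2 -> matches Statistics
  - enrollment 8 (Mia): course_id=2 -> matches Statistics
So 1 of 8 rows is dropped.

SQL:
SELECT a.student, b.title AS course
FROM enrollments a
INNER JOIN courses b ON a.course_id = b.id

Result:
student | course     
--------+------------
Bob     | Programming
Aaron   | Economics  
Alice   | Economics  
Eli     | Statistics 
Chris   | Programming
Iris    | Statistics 
Mia     | Statistics 


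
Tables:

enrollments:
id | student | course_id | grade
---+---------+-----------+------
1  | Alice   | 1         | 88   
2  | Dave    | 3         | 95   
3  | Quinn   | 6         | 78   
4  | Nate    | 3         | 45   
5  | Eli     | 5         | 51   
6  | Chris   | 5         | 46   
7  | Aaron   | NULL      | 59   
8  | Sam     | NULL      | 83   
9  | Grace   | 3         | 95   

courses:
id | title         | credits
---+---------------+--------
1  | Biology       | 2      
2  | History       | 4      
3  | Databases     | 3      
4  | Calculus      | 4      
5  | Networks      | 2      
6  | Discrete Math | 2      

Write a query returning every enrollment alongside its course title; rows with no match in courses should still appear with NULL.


LEFT JOIN keeps every row from enrollments (the left table); where course_id has no match in courses, the course columns become NULL. Walk through each enrollment:
  - enrollment 1 (Alice): course_id=1 -> matches Biology
  - enrollment 2 (Dave): course_id=3 -> matches Databases
  - enrollment 3 (Quinn): course_id=6 -> matches Discrete Math
  - enrollment 4 (Nate): course_id=3 -> matches Databases
  - enrollment 5 (Eli): course_id=5 -> matches Networks
  - enrollment 6 (Chris): course_id=5 -> matches Networks
  - enrollment 7 (Aaron): course_id=NULL, no match -> kept with NULL
  - enrollment 8 (Sam): course_id=NULL, no match -> kept with NULL
  - enrollment 9 (Grace): course_id=3 -> matches Databases
All 9 rows appear; 2 have NULL course.

SQL:
SELECT a.student, b.title AS course
FROM enrollments a
LEFT JOIN courses b ON a.course_id = b.id

Result:
student | course       
--------+--------------
Alice   | Biology      
Dave    | Databases    
Quinn   | Discrete Math
Nate    | Databases    
Eli     | Networks     
Chris   | Networks     
Aaron   | NULL         
Sam     | NULL         
Grace   | Databases    


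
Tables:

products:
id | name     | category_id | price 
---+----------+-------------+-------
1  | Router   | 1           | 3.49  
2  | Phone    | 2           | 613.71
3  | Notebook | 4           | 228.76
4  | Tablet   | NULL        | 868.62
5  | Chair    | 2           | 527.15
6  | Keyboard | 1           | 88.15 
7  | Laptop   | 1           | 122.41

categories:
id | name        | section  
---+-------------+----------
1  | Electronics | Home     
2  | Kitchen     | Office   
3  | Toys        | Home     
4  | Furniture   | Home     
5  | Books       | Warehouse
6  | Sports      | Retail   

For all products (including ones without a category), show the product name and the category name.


LEFT JOIN keeps every row from products (the left table); where category_id has no match in categories, the category columns become NULL. Walk through each product:
  - product 1 (Router): category_id=1 -> matches Electronics
  - product 2 (Phone): category_id=2 -> matches Kitchen
  - product 3 (Notebook): category_id=4 -> matches Furniture
  - product 4 (Tablet): category_id=NULL, no match -> kept with NULL
  - product 5 (Chair): category_id=2 -> matches Kitchen
  - product 6 (Keyboard): category_id=1 -> matches Electronics
  - product 7 (Laptop): category_id=1 -> matches Electronics
All 7 rows appear; 1 has NULL category.

SQL:
SELECT a.name, b.name AS category
FROM products a
LEFT JOIN categories b ON a.category_id = b.id

Result:
name     | category   
---------+------------
Router   | Electronics
Phone    | Kitchen    
Notebook | Furniture  
Tablet   | NULL       
Chair    | Kitchen    
Keyboard | Electronics
Laptop   | Electronics


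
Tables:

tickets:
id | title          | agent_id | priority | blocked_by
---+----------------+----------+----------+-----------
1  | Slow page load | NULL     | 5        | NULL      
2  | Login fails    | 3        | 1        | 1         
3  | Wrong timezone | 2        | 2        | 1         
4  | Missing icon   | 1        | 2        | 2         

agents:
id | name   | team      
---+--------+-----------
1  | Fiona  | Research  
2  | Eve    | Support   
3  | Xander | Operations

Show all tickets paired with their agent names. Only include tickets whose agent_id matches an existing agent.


INNER JOIN keeps only tickets rows whose agent_id matches an id in agents. Walk through each ticket:
  - ticket 1 (Slow page load): agent_id=NULL, no match -> dropped
  - ticket 2 (Login fails): agent_id=3 -> matches Xander
  - ticket 3 (Wrong timezone): agent_id=2 -> matches Eve
  - ticket 4 (Missing icon): agent_id=1 -> matches Fiona
So 1 of 4 rows is dropped.

SQL:
SELECT a.title, b.name AS agent
FROM tickets a
INNER JOIN agents b ON a.agent_id = b.id

Result:
title          | agent 
---------------+-------
Login fails    | Xander
Wrong timezone | Eve   
Missing icon   | Fiona 


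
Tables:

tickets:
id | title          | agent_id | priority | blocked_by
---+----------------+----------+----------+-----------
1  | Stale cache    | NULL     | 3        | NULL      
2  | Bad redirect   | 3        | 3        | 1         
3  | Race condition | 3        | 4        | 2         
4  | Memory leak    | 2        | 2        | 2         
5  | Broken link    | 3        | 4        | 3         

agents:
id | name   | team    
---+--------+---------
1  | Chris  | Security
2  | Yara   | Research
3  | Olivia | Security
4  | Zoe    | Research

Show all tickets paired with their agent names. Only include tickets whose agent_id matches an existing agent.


INNER JOIN keeps only tickets rows whose agent_id matches an id in agents. Walk through each ticket:
  - ticket 1 (Stale cache): agent_id=NULL, no match -> dropped
  - ticket 2 (Bad redirect): agent_id=3 -> matches Olivia
  - ticket 3 (Race condition): agent_id=3 -> matches Olivia
  - ticket 4 (Memory leak): agent_id=2 -> matches Yara
  - ticket 5 (Broken link): agent_id=3 -> matches Olivia
So 1 of 5 rows is dropped.

SQL:
SELECT a.title, b.name AS agent
FROM tickets a
INNER JOIN agents b ON a.agent_id = b.id

Result:
title          | agent 
---------------+-------
Bad redirect   | Olivia
Race condition | Olivia
Memory leak    | Yara  
Broken link    | Olivia


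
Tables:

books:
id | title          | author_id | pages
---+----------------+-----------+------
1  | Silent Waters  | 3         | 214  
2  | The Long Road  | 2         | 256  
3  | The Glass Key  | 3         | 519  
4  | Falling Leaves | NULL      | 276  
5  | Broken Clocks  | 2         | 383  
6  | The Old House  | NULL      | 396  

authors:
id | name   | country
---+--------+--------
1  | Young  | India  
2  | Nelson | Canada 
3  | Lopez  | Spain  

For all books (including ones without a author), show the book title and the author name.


LEFT JOIN keeps every row from books (the left table); where author_id has no match in authors, the author columns become NULL. Walk through each book:
  - book 1 (Silent Waters): author_id=3 -> matches Lopez
  - book 2 (The Long Road): author_id=2 -> matches Nelson
  - book 3 (The Glass Key): author_id=3 -> matches Lopez
  - book 4 (Falling Leaves): author_id=NULL, no match -> kept with NULL
  - book 5 (Broken Clocks): author_id=2 -> matches Nelson
  - book 6 (The Old House): author_id=NULL, no match -> kept with NULL
All 6 rows appear; 2 have NULL author.

SQL:
SELECT a.title, b.name AS author
FROM books a
LEFT JOIN authors b ON a.author_id = b.id

Result:
title          | author
---------------+-------
Silent Waters  | Lopez 
The Long Road  | Nelson
The Glass Key  | Lopez 
Falling Leaves | NULL  
Broken Clocks  | Nelson
The Old House  | NULL  


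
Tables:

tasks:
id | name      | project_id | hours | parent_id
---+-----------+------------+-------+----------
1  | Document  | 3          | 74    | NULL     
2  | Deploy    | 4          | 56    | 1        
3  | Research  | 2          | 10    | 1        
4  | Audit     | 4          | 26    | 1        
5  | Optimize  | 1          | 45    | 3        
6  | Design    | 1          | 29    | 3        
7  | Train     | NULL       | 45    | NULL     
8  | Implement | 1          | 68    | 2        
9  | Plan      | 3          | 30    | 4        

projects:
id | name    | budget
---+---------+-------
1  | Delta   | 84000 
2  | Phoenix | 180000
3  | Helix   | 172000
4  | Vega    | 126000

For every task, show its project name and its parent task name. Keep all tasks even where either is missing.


Two LEFT JOINs from the same base table tasks: one to projects via project_id, one to tasks itself via parent_id. Both are LEFT so every task is preserved.
Match against projects:
  - task 1 (Document): project_id=3 -> matches Helix
  - task 2 (Deploy): project_id=4 -> matches Vega
  - task 3 (Research): project_id=2 -> matches Phoenix
  - task 4 (Audit): project_id=4 -> matches Vega
  - task 5 (Optimize): project_id=1 -> matches Delta
  - task 6 (Design): project_id=1 -> matches Delta
  - task 7 (Train): project_id=NULL, no match -> kept with NULL
  - task 8 (Implement): project_id=1 -> matches Delta
  - task 9 (Plan): project_id=3 -> matches Helix
Match against tasks (self):
  - task 1 (Document): parent_id=NULL -> NULL
  - task 2 (Deploy): parent_id=1 -> Document
  - task 3 (Research): parent_id=1 -> Document
  - task 4 (Audit): parent_id=1 -> Document
  - task 5 (Optimize): parent_id=3 -> Research
  - task 6 (Design): parent_id=3 -> Research
  - task 7 (Train): parent_id=NULL -> NULL
  - task 8 (Implement): parent_id=2 -> Deploy
  - task 9 (Plan): parent_id=4 -> Audit

SQL:
SELECT a.name, b.name AS project, c.name AS parent
FROM tasks a
LEFT JOIN projects b ON a.project_id = b.id
LEFT JOIN tasks c ON a.parent_id = c.id

Result:
name      | project | parent  
----------+---------+---------
Document  | Helix   | NULL    
Deploy    | Vega    | Document
Research  | Phoenix | Document
Audit     | Vega    | Document
Optimize  | Delta   | Research
Design    | Delta   | Research
Train     | NULL    | NULL    
Implement | Delta   | Deploy  
Plan      | Helix   | Audit   


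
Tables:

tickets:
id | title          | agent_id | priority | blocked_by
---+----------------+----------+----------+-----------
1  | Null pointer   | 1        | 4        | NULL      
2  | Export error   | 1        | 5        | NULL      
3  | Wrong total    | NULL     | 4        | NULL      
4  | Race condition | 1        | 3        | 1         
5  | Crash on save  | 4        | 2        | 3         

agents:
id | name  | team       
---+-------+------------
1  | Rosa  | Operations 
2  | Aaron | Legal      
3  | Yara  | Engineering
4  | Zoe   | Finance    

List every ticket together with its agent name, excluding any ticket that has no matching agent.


INNER JOIN keeps only tickets rows whose agent_id matches an id in agents. Walk through each ticket:
  - ticket 1 (Null pointer): agent_id=1 -> matches Rosa
  - ticket 2 (Export error): agent_id=1 -> matches Rosa
  - ticket 3 (Wrong total): agent_id=NULL, no match -> dropped
  - ticket 4 (Race condition): agent_id=1 -> matches Rosa
  - ticket 5 (Crash on save): agent_id=4 -> matches Zoe
So 1 of 5 rows is dropped.

SQL:
SELECT a.title, b.name AS agent
FROM tickets a
INNER JOIN agents b ON a.agent_id = b.id

Result:
title          | agent
---------------+------
Null pointer   | Rosa 
Export error   | Rosa 
Race condition | Rosa 
Crash on save  | Zoe  


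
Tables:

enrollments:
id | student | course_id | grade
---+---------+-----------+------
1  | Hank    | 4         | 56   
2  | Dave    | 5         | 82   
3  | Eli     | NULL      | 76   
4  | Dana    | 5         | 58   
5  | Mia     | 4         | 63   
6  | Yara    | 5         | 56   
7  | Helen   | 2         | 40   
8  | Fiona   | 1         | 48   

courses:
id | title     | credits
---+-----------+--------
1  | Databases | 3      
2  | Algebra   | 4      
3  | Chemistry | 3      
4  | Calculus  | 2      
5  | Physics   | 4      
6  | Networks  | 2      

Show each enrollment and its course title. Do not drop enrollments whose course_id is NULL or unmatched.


LEFT JOIN keeps every row from enrollments (the left table); where course_id has no match in courses, the course columns become NULL. Walk through each enrollment:
  - enrollment 1 (Hank): course_id=4 -> matches Calculus
  - enrollment 2 (Dave): course_id=5 -> matches Physics
  - enrollment 3 (Eli): course_id=NULL, no match -> kept with NULL
  - enrollment 4 (Dana): course_id=5 -> matches Physics
  - enrollment 5 (Mia): course_id=4 -> matches Calculus
  - enrollment 6 (Yara): course_id=5 -> matches Physics
  - enrollment 7 (Helen): course_id=2 -> matches Algebra
  - enrollment 8 (Fiona): course_id=1 -> matches Databases
All 8 rows appear; 1 has NULL course.

SQL:
SELECT a.student, b.title AS course
FROM enrollments a
LEFT JOIN courses b ON a.course_id = b.id

Result:
student | course   
--------+----------
Hank    | Calculus 
Dave    | Physics  
Eli     | NULL     
Dana    | Physics  
Mia     | Calculus 
Yara    | Physics  
Helen   | Algebra  
Fiona   | Databases


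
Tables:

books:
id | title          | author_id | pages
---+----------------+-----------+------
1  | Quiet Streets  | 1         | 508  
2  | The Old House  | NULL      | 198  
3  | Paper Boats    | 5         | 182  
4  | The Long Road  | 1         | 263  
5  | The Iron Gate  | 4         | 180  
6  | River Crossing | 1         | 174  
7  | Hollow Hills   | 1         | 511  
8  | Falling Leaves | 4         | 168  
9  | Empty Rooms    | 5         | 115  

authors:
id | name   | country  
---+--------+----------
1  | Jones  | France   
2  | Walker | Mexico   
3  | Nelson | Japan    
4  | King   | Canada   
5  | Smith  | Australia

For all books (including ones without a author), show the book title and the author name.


LEFT JOIN keeps every row from books (the left table); where author_id has no match in authors, the author columns become NULL. Walk through each book:
  - book 1 (Quiet Streets): author_id=1 -> matches Jones
  - book 2 (The Old House): author_id=NULL, no match -> kept with NULL
  - book 3 (Paper Boats): author_id=5 -> matches Smith
  - book 4 (The Long Road): author_id=1 -> matches Jones
  - book 5 (The Iron Gate): author_id=4 -> matches King
  - book 6 (River Crossing): author_id=1 -> matches Jones
  - book 7 (Hollow Hills): author_id=1 -> matches Jones
  - book 8 (Falling Leaves): author_id=4 -> matches King
  - book 9 (Empty Rooms): author_id=5 -> matches Smith
All 9 rows appear; 1 has NULL author.

SQL:
SELECT a.title, b.name AS author
FROM books a
LEFT JOIN authors b ON a.author_id = b.id

Result:
title          | author
---------------+-------
Quiet Streets  | Jones 
The Old House  | NULL  
Paper Boats    | Smith 
The Long Road  | Jones 
The Iron Gate  | King  
River Crossing | Jones 
Hollow Hills   | Jones 
Falling Leaves | King  
Empty Rooms    | Smith 


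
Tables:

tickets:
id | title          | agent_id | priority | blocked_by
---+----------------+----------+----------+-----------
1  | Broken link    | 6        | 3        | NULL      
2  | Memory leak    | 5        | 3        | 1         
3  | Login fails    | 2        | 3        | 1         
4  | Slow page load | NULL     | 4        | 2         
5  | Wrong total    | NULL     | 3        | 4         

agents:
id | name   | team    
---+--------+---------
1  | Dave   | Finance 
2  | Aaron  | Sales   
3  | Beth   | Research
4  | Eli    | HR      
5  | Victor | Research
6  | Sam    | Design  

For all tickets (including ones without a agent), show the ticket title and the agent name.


LEFT JOIN keeps every row from tickets (the left table); where agent_id has no match in agents, the agent columns become NULL. Walk through each ticket:
  - ticket 1 (Broken link): agent_id=6 -> matches Sam
  - ticket 2 (Memory leak): agent_id=5 -> matches Victor
  - ticket 3 (Login fails): agent_id=2 -> matches Aaron
  - ticket 4 (Slow page load): agent_id=NULL, no match -> kept with NULL
  - ticket 5 (Wrong total): agent_id=NULL, no match -> kept with NULL
All 5 rows appear; 2 have NULL agent.

SQL:
SELECT a.title, b.name AS agent
FROM tickets a
LEFT JOIN agents b ON a.agent_id = b.id

Result:
title          | agent 
---------------+-------
Broken link    | Sam   
Memory leak    | Victor
Login fails    | Aaron 
Slow page load | NULL  
Wrong total    | NULL  


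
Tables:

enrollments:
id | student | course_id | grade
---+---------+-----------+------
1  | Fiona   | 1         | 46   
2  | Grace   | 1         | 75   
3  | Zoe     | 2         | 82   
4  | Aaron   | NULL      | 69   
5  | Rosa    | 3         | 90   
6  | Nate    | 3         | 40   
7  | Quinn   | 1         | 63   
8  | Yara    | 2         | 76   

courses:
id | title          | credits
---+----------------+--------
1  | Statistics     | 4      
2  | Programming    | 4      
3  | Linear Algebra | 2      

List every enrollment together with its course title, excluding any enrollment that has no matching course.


INNER JOIN keeps only enrollments rows whose course_id matches an id in courses. Walk through each enrollment:
  - enrollment 1 (Fiona): course_id=1 -> matches Statistics
  - enrollment 2 (Grace): course_id=1 -> matches Statistics
  - enrollment 3 (Zoe): course_id=2 -> matches Programming
  - enrollment 4 (Aaron): course_id=NULL, no match -> dropped
  - enrollment 5 (Rosa): course_id=3 -> matches Linear Algebra
  - enrollment 6 (Nate): course_id=3 -> matches Linear Algebra
  - enrollment 7 (Quinn): course_id=1 -> matches Statistics
  - enrollment 8 (Yara): course_id=2 -> matches Programming
So 1 of 8 rows is dropped.

SQL:
SELECT a.student, b.title AS course
FROM enrollments a
INNER JOIN courses b ON a.course_id = b.id

Result:
student | course        
--------+---------------
Fiona   | Statistics    
Grace   | Statistics    
Zoe     | Programming   
Rosa    | Linear Algebra
Nate    | Linear Algebra
Quinn   | Statistics    
Yara    | Programming   


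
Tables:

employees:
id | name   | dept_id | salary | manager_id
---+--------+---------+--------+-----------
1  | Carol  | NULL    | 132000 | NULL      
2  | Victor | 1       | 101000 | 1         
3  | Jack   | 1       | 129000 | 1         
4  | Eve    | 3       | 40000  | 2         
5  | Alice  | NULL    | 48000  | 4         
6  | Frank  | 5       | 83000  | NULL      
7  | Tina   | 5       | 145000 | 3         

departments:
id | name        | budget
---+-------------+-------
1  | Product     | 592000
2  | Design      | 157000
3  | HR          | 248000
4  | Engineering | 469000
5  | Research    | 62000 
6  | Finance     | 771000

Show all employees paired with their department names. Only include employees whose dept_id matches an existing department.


INNER JOIN keeps only employees rows whose dept_id matches an id in departments. Walk through each employee:
  - employee 1 (Carol): dept_id=NULL, no match -> dropped
  - employee 2 (Victor): dept_id=1 -> matches Product
  - employee 3 (Jack): dept_id=1 -> matches Product
  - employee 4 (Eve): dept_id=3 -> matches HR
  - employee 5 (Alice): dept_id=NULL, no match -> dropped
  - employee 6 (Frank): dept_id=5 -> matches Research
  - employee 7 (Tina): dept_id=5 -> matches Research
So 2 of 7 rows are dropped.

SQL:
SELECT a.name, b.name AS department
FROM employees a
INNER JOIN departments b ON a.dept_id = b.id

Result:
name   | department
-------+-----------
Victor | Product   
Jack   | Product   
Eve    | HR        
Frank  | Research  
Tina   | Research  


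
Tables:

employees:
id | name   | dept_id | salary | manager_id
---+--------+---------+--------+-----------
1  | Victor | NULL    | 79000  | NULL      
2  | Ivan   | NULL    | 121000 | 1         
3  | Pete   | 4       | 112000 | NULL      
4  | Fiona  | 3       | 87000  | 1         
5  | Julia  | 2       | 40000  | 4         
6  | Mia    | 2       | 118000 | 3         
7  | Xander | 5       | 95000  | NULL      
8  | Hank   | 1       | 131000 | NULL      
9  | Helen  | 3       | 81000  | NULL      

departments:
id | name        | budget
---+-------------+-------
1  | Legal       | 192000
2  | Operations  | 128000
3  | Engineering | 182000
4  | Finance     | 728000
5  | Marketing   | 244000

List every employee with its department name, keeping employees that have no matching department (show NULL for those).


LEFT JOIN keeps every row from employees (the left table); where dept_id has no match in departments, the department columns become NULL. Walk through each employee:
  - employee 1 (Victor): dept_id=NULL, no match -> kept with NULL
  - employee 2 (Ivan): dept_id=NULL, no match -> kept with NULL
  - employee 3 (Pete): dept_id=4 -> matches Finance
  - employee 4 (Fiona): dept_id=3 -> matches Engineering
  - employee 5 (Julia): dept_id=2 -> matches Operations
  - employee 6 (Mia): dept_id=2 -> matches Operations
  - employee 7 (Xander): dept_id=5 -> matches Marketing
  - employee 8 (Hank): dept_id=1 -> matches Legal
  - employee 9 (Helen): dept_id=3 -> matches Engineering
All 9 rows appear; 2 have NULL department.

SQL:
SELECT a.name, b.name AS department
FROM employees a
LEFT JOIN departments b ON a.dept_id = b.id

Result:
name   | department 
-------+------------
Victor | NULL       
Ivan   | NULL       
Pete   | Finance    
Fiona  | Engineering
Julia  | Operations 
Mia    | Operations 
Xander | Marketing  
Hank   | Legal      
Helen  | Engineering


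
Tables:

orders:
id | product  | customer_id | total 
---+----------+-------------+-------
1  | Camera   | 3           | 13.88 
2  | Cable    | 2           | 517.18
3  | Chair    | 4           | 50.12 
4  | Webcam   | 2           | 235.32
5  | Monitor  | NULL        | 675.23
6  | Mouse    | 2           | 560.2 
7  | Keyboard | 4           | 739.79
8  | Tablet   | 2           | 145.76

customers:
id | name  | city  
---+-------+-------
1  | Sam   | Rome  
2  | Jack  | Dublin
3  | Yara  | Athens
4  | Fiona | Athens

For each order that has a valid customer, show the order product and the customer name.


INNER JOIN keeps only orders rows whose customer_id matches an id in customers. Walk through each order:
  - order 1 (Camera): customer_id=3 -> matches Yara
  - order 2 (Cable): customer_id=2 -> matches Jack
  - order 3 (Chair): customer_id=4 -> matches Fiona
  - order 4 (Webcam): customer_id=2 -> matches Jack
  - order 5 (Monitor): customer_id=NULL, no match -> dropped
  - order 6 (Mouse): customer_id=2 -> matches Jack
  - order 7 (Keyboard): customer_id=4 -> matches Fiona
  - order 8 (Tablet): customer_id=2 -> matches Jack
So 1 of 8 rows is dropped.

SQL:
SELECT a.product, b.name AS customer
FROM orders a
INNER JOIN customers b ON a.customer_id = b.id

Result:
product  | customer
---------+---------
Camera   | Yara    
Cable    | Jack    
Chair    | Fiona   
Webcam   | Jack    
Mouse    | Jack    
Keyboard | Fiona   
Tablet   | Jack    


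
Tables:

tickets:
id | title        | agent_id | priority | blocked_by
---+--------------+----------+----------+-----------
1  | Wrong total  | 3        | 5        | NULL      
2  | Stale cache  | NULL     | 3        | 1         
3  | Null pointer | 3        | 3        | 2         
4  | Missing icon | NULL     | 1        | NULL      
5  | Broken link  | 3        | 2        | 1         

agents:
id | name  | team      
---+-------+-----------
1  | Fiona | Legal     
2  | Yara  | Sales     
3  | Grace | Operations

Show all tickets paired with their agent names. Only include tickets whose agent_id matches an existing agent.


INNER JOIN keeps only tickets rows whose agent_id matches an id in agents. Walk through each ticket:
  - ticket 1 (Wrong total): agent_id=3 -> matches Grace
  - ticket 2 (Stale cache): agent_id=NULL, no match -> dropped
  - ticket 3 (Null pointer): agent_id=3 -> matches Grace
  - ticket 4 (Missing icon): agent_id=NULL, no match -> dropped
  - ticket 5 (Broken link): agent_id=3 -> matches Grace
So 2 of 5 rows are dropped.

SQL:
SELECT a.title, b.name AS agent
FROM tickets a
INNER JOIN agents b ON a.agent_id = b.id

Result:
title        | agent
-------------+------
Wrong total  | Grace
Null pointer | Grace
Broken link  | Grace


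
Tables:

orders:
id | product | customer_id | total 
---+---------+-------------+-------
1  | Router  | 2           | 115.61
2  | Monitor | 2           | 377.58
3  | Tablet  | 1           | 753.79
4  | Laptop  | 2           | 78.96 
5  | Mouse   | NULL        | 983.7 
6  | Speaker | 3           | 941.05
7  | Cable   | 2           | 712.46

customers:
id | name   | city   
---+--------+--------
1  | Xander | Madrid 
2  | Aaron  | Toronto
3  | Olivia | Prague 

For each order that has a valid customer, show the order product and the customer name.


INNER JOIN keeps only orders rows whose customer_id matches an id in customers. Walk through each order:
  - order 1 (Router): customer_id=2 -> matches Aaron
  - order 2 (Monitor): customer_id=2 -> matches Aaron
  - order 3 (Tablet): customer_id=1 -> matches Xander
  - order 4 (Laptop): customer_id=2 -> matches Aaron
  - order 5 (Mouse): customer_id=NULL, no match -> dropped
  - order 6 (Speaker): customer_id=3 -> matches Olivia
  - order 7 (Cable): customer_id=2 -> matches Aaron
So 1 of 7 rows is dropped.

SQL:
SELECT a.product, b.name AS customer
FROM orders a
INNER JOIN customers b ON a.customer_id = b.id

Result:
product | customer
--------+---------
Router  | Aaron   
Monitor | Aaron   
Tablet  | Xander  
Laptop  | Aaron   
Speaker | Olivia  
Cable   | Aaron   


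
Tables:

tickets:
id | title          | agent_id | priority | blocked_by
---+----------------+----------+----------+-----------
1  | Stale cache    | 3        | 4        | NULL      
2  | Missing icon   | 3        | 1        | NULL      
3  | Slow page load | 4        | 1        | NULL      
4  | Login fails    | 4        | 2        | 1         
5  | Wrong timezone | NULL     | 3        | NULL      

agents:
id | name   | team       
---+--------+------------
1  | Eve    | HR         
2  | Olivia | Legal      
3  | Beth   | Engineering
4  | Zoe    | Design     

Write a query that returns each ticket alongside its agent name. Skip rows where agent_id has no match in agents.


INNER JOIN keeps only tickets rows whose agent_id matches an id in agents. Walk through each ticket:
  - ticket 1 (Stale cache): agent_id=3 -> matches Beth
  - ticket 2 (Missing icon): agent_id=3 -> matches Beth
  - ticket 3 (Slow page load): agent_id=4 -> matches Zoe
  - ticket 4 (Login fails): agent_id=4 -> matches Zoe
  - ticket 5 (Wrong timezone): agent_id=NULL, no match -> dropped
So 1 of 5 rows is dropped.

SQL:
SELECT a.title, b.name AS agent
FROM tickets a
INNER JOIN agents b ON a.agent_id = b.id

Result:
title          | agent
---------------+------
Stale cache    | Beth 
Missing icon   | Beth 
Slow page load | Zoe  
Login fails    | Zoe  


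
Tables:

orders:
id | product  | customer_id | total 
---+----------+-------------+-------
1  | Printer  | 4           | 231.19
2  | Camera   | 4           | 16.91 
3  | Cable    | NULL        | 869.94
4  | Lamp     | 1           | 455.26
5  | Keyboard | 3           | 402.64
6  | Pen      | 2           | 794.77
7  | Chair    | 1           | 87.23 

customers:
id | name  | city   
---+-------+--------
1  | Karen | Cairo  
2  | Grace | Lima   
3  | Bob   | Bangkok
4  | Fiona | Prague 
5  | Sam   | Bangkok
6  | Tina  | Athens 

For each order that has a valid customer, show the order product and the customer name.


INNER JOIN keeps only orders rows whose customer_id matches an id in customers. Walk through each order:
  - order 1 (Printer): customer_id=4 -> matches Fiona
  - order 2 (Camera): customer_id=4 -> matches Fiona
  - order 3 (Cable): customer_id=NULL, no match -> dropped
  - order 4 (Lamp): customer_id=1 -> matches Karen
  - order 5 (Keyboard): customer_id=3 -> matches Bob
  - order 6 (Pen): customer_id=2 -> matches Grace
  - order 7 (Chair): customer_id=1 -> matches Karen
So 1 of 7 rows is dropped.

SQL:
SELECT a.product, b.name AS customer
FROM orders a
INNER JOIN customers b ON a.customer_id = b.id

Result:
product  | customer
---------+---------
Printer  | Fiona   
Camera   | Fiona   
Lamp     | Karen   
Keyboard | Bob     
Pen      | Grace   
Chair    | Karen   


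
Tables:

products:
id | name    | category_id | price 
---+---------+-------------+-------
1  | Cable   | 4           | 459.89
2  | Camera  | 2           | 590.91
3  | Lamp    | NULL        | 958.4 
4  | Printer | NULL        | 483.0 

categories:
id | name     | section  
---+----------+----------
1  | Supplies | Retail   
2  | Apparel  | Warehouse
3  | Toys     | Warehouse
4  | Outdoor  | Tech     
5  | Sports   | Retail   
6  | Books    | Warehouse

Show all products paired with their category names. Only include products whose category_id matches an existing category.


INNER JOIN keeps only products rows whose category_id matches an id in categories. Walk through each product:
  - product 1 (Cable): category_id=4 -> matches Outdoor
  - product 2 (Camera): category_id=2 -> matches Apparel
  - product 3 (Lamp): category_id=NULL, no match -> dropped
  - product 4 (Printer): category_id=NULL, no match -> dropped
So 2 of 4 rows are dropped.

SQL:
SELECT a.name, b.name AS category
FROM products a
INNER JOIN categories b ON a.category_id = b.id

Result:
name   | category
-------+---------
Cable  | Outdoor 
Camera | Apparel 


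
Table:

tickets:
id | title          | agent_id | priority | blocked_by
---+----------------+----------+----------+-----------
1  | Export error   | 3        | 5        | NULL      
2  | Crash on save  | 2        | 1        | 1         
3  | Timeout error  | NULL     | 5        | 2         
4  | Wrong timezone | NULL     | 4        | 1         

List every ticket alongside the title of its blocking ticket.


This is a self-join: tickets is joined to a second copy of itself, matching each row's blocked_by to another row's id. Use LEFT JOIN so rows with blocked_by=NULL are kept.
  - ticket 1 (Export error): blocked_by=NULL -> NULL
  - ticket 2 (Crash on save): blocked_by=1 -> Export error
  - ticket 3 (Timeout error): blocked_by=2 -> Crash on save
  - ticket 4 (Wrong timezone): blocked_by=1 -> Export error

SQL:
SELECT a.title AS item, b.title AS blocked_by
FROM tickets a
LEFT JOIN tickets b ON a.blocked_by = b.id

Result:
item           | blocked_by   
---------------+--------------
Export error   | NULL         
Crash on save  | Export error 
Timeout error  | Crash on save
Wrong timezone | Export error 


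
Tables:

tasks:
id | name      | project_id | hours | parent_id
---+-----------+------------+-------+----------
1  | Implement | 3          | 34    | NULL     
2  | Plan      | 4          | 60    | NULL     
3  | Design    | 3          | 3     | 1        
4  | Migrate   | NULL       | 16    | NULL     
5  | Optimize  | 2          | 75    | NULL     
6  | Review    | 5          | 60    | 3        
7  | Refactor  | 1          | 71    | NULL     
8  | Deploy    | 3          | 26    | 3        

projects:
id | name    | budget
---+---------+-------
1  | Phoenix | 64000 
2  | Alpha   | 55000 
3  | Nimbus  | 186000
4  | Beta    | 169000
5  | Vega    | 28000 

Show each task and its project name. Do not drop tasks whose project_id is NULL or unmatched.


LEFT JOIN keeps every row from tasks (the left table); where project_id has no match in projects, the project columns become NULL. Walk through each task:
  - task 1 (Implement): project_id=3 -> matches Nimbus
  - task 2 (Plan): project_id=4 -> matches Beta
  - task 3 (Design): project_id=3 -> matches Nimbus
  - task 4 (Migrate): project_id=NULL, no match -> kept with NULL
  - task 5 (Optimize): project_id=2 -> matches Alpha
  - task 6 (Review): project_id=5 -> matches Vega
  - task 7 (Refactor): project_id=1 -> matches Phoenix
  - task 8 (Deploy): project_id=3 -> matches Nimbus
All 8 rows appear; 1 has NULL project.

SQL:
SELECT a.name, b.name AS project
FROM tasks a
LEFT JOIN projects b ON a.project_id = b.id

Result:
name      | project
----------+--------
Implement | Nimbus 
Plan      | Beta   
Design    | Nimbus 
Migrate   | NULL   
Optimize  | Alpha  
Review    | Vega   
Refactor  | Phoenix
Deploy    | Nimbus 


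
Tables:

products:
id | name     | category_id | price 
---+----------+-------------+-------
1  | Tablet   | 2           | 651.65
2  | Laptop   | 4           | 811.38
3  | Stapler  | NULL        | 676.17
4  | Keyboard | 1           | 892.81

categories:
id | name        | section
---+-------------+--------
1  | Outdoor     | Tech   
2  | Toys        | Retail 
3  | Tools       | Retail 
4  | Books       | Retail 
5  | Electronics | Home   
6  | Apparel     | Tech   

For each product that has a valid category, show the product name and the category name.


INNER JOIN keeps only products rows whose category_id matches an id in categories. Walk through each product:
  - product 1 (Tablet): category_id=2 -> matches Toys
  - product 2 (Laptop): category_id=4 -> matches Books
  - product 3 (Stapler): category_id=NULL, no match -> dropped
  - product 4 (Keyboard): category_id=1 -> matches Outdoor
So 1 of 4 rows is dropped.

SQL:
SELECT a.name, b.name AS category
FROM products a
INNER JOIN categories b ON a.category_id = b.id

Result:
name     | category
---------+---------
Tablet   | Toys    
Laptop   | Books   
Keyboard | Outdoor 


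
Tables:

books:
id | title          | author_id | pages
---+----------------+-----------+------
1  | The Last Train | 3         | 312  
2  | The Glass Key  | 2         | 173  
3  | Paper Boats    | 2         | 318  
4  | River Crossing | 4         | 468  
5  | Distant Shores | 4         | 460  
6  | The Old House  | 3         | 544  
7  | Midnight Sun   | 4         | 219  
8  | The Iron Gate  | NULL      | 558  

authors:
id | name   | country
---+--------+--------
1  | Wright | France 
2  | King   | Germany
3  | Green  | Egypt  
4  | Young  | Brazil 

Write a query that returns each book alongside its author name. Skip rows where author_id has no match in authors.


INNER JOIN keeps only books rows whose author_id matches an id in authors. Walk through each book:
  - book 1 (The Last Train): author_id=3 -> matches Green
  - book 2 (The Glass Key): author_id=2 -> matches King
  - book 3 (Paper Boats): author_id=2 -> matches King
  - book 4 (River Crossing): author_id=4 -> matches Young
  - book 5 (Distant Shores): author_id=4 -> matches Young
  - book 6 (The Old House): author_id=3 -> matches Green
  - book 7 (Midnight Sun): author_id=4 -> matches Young
  - book 8 (The Iron Gate): author_id=NULL, no match -> dropped
So 1 of 8 rows is dropped.

SQL:
SELECT a.title, b.name AS author
FROM books a
INNER JOIN authors b ON a.author_id = b.id

Result:
title          | author
---------------+-------
The Last Train | Green 
The Glass Key  | King  
Paper Boats    | King  
River Crossing | Young 
Distant Shores | Young 
The Old House  | Green 
Midnight Sun   | Young 


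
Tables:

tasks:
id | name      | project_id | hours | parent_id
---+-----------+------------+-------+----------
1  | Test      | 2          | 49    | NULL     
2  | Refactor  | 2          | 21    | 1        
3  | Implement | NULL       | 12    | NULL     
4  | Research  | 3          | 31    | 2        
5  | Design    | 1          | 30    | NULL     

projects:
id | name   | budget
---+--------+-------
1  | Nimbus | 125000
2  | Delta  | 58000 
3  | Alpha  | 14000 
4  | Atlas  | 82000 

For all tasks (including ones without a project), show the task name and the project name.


LEFT JOIN keeps every row from tasks (the left table); where project_id has no match in projects, the project columns become NULL. Walk through each task:
  - task 1 (Test): project_id=2 -> matches Delta
  - task 2 (Refactor): project_id=2 -> matches Delta
  - task 3 (Implement): project_id=NULL, no match -> kept with NULL
  - task 4 (Research): project_id=3 -> matches Alpha
  - task 5 (Design): project_id=1 -> matches Nimbus
All 5 rows appear; 1 has NULL project.

SQL:
SELECT a.name, b.name AS project
FROM tasks a
LEFT JOIN projects b ON a.project_id = b.id

Result:
name      | project
----------+--------
Test      | Delta  
Refactor  | Delta  
Implement | NULL   
Research  | Alpha  
Design    | Nimbus 
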